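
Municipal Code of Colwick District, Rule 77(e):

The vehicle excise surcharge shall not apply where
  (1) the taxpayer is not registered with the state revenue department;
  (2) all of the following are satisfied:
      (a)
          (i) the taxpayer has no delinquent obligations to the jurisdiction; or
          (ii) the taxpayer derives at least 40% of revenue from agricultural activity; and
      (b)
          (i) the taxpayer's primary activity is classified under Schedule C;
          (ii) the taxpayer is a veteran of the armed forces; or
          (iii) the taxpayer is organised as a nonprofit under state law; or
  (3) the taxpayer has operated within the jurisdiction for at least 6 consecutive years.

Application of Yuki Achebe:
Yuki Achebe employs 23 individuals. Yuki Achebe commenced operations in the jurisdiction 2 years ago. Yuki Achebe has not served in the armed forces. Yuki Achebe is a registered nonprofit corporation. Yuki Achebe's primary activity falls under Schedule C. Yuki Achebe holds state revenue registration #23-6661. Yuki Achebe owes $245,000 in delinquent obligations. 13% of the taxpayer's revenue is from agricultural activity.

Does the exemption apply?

No — not exempt.

(1) not (state-registered) — not met.
(i) no delinquency — not met.
(ii) ≥40% agricultural — not met.
So (a) is not satisfied (F OR F).
(i) Schedule C activity — met.
(ii) veteran — fails.
(iii) nonprofit — satisfied.
(b) = T OR F OR T = true.
(2): F AND T → false.
(3) ≥ 6 yrs in jurisdiction — fails.
Overall: F OR F OR F → false.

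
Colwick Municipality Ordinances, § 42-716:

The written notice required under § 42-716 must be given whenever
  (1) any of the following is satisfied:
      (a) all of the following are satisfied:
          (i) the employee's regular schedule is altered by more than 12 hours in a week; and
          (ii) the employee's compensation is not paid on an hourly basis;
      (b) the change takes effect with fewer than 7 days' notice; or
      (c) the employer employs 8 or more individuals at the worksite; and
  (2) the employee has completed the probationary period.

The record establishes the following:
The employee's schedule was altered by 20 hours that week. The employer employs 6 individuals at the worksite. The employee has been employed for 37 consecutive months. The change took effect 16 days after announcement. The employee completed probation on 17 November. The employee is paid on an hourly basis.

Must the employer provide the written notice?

(i) schedule shift > 12h — satisfied.
(ii) not (hourly-paid) — not satisfied.
(a): T AND F → false.
(b) < 7 days' notice — fails.
(c) ≥ 8 at site — not satisfied.
So (1) is not satisfied (F OR F OR F).
(2) past probation — met.
Overall = F AND T = false.

No — not required.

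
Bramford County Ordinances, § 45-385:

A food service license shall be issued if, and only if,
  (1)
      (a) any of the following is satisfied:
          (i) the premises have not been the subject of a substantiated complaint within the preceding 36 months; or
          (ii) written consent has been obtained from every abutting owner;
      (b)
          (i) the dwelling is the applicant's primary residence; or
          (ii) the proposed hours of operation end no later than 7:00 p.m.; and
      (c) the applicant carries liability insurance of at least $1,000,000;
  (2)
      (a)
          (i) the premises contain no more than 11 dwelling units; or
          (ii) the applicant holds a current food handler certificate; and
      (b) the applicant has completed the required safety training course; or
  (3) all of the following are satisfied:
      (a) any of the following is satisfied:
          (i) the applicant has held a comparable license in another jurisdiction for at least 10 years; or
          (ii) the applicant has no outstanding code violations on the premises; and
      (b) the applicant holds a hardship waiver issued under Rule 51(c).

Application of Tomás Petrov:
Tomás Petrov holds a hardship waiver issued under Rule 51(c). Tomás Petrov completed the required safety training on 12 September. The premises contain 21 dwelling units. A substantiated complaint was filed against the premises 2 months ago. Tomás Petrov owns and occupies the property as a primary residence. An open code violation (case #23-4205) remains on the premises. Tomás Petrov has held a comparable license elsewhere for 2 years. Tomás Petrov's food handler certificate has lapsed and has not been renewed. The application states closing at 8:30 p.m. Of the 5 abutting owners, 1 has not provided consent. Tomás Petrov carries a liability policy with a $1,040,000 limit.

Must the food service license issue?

(i) no complaint in 36 mo. — not met.
(ii) all abutters consent — not satisfied.
(a) = F OR F = false.
(i) primary residence — holds.
(ii) closes by 7 p.m. — fails.
(b): T OR F → true.
(c) insurance ≥ $1,000,000 — met.
So (1) is not satisfied (F AND T AND T).
(i) ≤ 11 units — not satisfied.
(ii) food handler cert. — fails.
So (a) is not satisfied (F OR F).
(b) safety training — satisfied.
So (2) is not satisfied (F AND T).
(i) prior license ≥ 10 yr — not satisfied.
(ii) no code violations — not met.
(a): F OR F → false.
(b) hardship waiver — met.
(3): F AND T → false.
So Overall is not satisfied (F OR F OR F).

No — denied.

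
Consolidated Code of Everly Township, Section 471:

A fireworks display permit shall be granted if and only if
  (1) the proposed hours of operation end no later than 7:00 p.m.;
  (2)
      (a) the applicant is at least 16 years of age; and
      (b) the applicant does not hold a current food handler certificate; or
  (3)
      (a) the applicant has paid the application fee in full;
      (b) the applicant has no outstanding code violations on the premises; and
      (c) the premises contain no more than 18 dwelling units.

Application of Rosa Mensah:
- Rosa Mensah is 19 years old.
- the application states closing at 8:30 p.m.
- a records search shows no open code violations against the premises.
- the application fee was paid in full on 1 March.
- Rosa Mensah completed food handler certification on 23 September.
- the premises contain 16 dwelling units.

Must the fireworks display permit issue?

Yes — granted.

(1) closes by 7 p.m. — not satisfied.
(a) age ≥ 16 — met.
(b) not (food handler cert.) — not satisfied.
(2): T AND F → false.
(a) fee paid — holds.
(b) no code violations — holds.
(c) ≤ 18 units — satisfied.
So (3) is satisfied (T AND T AND T).
Overall = F OR F OR T = true.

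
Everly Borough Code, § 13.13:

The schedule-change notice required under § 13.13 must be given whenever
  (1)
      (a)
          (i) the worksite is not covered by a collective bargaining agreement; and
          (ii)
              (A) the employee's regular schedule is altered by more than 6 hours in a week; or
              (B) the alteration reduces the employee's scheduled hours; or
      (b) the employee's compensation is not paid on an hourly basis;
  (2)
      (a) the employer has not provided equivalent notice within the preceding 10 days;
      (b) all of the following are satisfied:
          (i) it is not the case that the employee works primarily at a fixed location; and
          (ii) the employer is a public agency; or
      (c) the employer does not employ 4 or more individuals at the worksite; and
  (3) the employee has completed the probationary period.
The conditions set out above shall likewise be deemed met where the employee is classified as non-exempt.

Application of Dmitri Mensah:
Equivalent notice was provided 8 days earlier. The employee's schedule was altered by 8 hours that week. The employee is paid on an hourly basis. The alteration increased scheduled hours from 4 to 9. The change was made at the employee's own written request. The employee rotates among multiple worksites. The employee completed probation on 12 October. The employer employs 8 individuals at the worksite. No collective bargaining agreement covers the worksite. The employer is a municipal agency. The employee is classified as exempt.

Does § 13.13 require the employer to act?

Yes — required.

(i) no CBA — satisfied.
(A) schedule shift > 6h — met.
(B) hours reduced — not satisfied.
So (ii) is satisfied (T OR F).
(a) = T AND T = true.
(b) not (hourly-paid) — fails.
(1): T OR F → true.
(a) no recent notice — fails.
(i) not (fixed location) — met.
(ii) public agency — satisfied.
(b) = T AND T = true.
(c) not (≥ 4 at site) — not met.
(2) = F OR T OR F = true.
(3) past probation — holds.
Overall: T AND T AND T → true.
Exception (non-exempt) — not satisfied.
Result: main true OR exception false → true.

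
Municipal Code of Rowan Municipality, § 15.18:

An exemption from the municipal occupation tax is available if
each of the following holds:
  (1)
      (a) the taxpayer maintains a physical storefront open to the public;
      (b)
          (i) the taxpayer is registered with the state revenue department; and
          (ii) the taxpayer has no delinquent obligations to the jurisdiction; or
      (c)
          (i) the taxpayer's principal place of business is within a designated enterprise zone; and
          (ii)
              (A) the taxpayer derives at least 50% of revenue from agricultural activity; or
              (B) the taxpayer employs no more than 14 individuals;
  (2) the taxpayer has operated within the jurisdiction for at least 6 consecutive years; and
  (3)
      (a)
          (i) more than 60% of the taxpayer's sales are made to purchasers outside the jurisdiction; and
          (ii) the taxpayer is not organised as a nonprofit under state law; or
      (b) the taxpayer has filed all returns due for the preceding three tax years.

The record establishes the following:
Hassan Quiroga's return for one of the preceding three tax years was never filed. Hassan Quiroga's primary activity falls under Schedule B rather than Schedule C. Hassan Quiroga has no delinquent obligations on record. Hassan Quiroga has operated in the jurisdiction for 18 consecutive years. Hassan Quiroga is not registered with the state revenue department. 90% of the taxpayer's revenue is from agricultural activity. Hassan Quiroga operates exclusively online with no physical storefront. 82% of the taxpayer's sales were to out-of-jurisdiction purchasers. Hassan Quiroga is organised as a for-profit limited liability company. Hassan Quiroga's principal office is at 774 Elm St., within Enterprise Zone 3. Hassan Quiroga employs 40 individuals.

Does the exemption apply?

Yes — exempt.

(a) has storefront — not met.
(i) state-registered — fails.
(ii) no delinquency — holds.
(b) = F AND T = false.
(i) in enterprise zone — satisfied.
(A) ≥50% agricultural — satisfied.
(B) ≤ 14 employees — not met.
(ii): T OR F → true.
So (c) is satisfied (T AND T).
So (1) is satisfied (F OR F OR T).
(2) ≥ 6 yrs in jurisdiction — satisfied.
(i) >60% out-of-jur. sales — met.
(ii) not (nonprofit) — satisfied.
(a): T AND T → true.
(b) returns current — fails.
So (3) is satisfied (T OR F).
Overall: T AND T AND T → true.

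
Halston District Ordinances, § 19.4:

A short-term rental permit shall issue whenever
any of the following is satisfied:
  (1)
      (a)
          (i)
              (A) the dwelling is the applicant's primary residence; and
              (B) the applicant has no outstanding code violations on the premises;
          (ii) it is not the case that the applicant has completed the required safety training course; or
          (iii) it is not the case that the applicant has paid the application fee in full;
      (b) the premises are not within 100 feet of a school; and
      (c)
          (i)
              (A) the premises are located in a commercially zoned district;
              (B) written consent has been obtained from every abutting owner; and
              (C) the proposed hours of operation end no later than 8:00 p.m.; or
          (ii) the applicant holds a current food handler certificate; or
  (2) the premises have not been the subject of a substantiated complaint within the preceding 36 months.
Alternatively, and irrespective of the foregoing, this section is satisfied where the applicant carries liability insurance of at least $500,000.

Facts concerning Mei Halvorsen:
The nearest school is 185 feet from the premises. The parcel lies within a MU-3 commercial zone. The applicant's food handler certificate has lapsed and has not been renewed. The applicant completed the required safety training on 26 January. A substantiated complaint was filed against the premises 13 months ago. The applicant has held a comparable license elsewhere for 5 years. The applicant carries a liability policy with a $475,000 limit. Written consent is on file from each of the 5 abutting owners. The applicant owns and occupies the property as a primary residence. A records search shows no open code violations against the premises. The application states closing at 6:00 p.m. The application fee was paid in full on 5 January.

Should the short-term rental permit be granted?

(A) primary residence — holds.
(B) no code violations — satisfied.
(i): T AND T → true.
(ii) not (safety training) — not met.
(iii) not (fee paid) — not satisfied.
(a) = T OR F OR F = true.
(b) ≥100 ft from school — satisfied.
(A) commercially zoned — holds.
(B) all abutters consent — satisfied.
(C) closes by 8 p.m. — satisfied.
So (i) is satisfied (T AND T AND T).
(ii) food handler cert. — fails.
(c) = T OR F = true.
(1): T AND T AND T → true.
(2) no complaint in 36 mo. — not met.
So Overall is satisfied (T OR F).
Exception (insurance ≥ $500,000) — not satisfied.
Result: main true OR exception false → true.

Yes — granted.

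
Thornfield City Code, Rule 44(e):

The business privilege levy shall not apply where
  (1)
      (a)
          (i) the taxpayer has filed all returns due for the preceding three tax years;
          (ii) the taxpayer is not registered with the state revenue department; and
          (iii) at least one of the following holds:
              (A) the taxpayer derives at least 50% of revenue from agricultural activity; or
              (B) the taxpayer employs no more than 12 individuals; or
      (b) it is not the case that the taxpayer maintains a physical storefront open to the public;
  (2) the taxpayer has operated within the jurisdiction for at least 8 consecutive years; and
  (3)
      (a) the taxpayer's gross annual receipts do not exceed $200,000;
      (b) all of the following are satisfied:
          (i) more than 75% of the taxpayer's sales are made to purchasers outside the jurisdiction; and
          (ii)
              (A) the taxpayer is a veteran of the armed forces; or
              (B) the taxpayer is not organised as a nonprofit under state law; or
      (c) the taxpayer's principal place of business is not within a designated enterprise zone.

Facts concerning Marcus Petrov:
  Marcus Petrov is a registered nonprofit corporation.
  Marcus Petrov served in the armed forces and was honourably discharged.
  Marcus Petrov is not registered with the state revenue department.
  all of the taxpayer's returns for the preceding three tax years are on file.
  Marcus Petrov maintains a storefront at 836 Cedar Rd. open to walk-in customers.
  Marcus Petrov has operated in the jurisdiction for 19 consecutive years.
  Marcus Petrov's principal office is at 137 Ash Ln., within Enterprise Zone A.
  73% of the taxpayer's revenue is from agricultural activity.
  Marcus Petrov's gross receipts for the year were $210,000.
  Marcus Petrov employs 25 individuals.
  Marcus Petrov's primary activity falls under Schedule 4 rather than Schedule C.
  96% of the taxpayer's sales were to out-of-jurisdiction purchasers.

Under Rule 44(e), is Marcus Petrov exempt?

Yes — exempt.

(i) returns current — holds.
(ii) not (state-registered) — met.
(A) ≥50% agricultural — met.
(B) ≤ 12 employees — not met.
(iii): T OR F → true.
(a): T AND T AND T → true.
(b) not (has storefront) — fails.
(1) = T OR F = true.
(2) ≥ 8 yrs in jurisdiction — met.
(a) receipts ≤ $200,000 — not satisfied.
(i) >75% out-of-jur. sales — satisfied.
(A) veteran — met.
(B) not (nonprofit) — not satisfied.
So (ii) is satisfied (T OR F).
So (b) is satisfied (T AND T).
(c) not (in enterprise zone) — not satisfied.
(3): F OR T OR F → true.
Overall = T AND T AND T = true.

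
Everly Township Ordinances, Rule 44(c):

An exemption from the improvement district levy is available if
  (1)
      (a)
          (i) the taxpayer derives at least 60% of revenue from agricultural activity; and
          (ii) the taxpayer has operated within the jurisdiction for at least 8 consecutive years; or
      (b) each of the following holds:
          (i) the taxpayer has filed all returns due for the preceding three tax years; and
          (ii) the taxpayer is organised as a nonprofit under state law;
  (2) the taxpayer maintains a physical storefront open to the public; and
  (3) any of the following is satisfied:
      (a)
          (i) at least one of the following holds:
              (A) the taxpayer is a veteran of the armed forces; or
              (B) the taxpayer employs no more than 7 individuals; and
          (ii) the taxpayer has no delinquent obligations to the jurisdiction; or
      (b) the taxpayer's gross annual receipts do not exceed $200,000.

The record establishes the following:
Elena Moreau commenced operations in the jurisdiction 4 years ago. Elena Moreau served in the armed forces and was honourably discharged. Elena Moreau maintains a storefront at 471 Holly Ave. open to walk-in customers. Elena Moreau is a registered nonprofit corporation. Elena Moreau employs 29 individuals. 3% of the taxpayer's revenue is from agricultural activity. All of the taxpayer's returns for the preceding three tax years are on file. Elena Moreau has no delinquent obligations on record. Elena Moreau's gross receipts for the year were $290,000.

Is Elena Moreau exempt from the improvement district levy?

(i) ≥60% agricultural — not met.
(ii) ≥ 8 yrs in jurisdiction — fails.
(a): F AND F → false.
(i) returns current — holds.
(ii) nonprofit — met.
So (b) is satisfied (T AND T).
(1): F OR T → true.
(2) has storefront — holds.
(A) veteran — satisfied.
(B) ≤ 7 employees — fails.
(i) = T OR F = true.
(ii) no delinquency — holds.
So (a) is satisfied (T AND T).
(b) receipts ≤ $200,000 — not met.
(3): T OR F → true.
Overall: T AND T AND T → true.

Yes — exempt.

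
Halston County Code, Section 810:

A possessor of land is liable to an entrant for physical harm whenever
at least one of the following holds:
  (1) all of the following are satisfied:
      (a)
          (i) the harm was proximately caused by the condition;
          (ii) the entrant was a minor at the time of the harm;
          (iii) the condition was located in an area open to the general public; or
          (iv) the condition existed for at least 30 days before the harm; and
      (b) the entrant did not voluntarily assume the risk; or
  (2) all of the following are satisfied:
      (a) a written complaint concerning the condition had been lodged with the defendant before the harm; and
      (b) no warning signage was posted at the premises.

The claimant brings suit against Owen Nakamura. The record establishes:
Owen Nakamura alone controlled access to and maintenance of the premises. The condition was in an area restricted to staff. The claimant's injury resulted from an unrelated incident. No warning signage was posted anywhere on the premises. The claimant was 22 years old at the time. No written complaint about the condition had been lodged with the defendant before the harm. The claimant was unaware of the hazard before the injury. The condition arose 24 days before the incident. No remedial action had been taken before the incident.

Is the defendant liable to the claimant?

(i) proximate cause — not satisfied.
(ii) entrant a minor — not met.
(iii) public area — fails.
(iv) condition ≥30 days old — not met.
(a) = F OR F OR F OR F = false.
(b) no assumed risk — satisfied.
So (1) is not satisfied (F AND T).
(a) complaint lodged — not met.
(b) no signage posted — holds.
(2) = F AND T = false.
So Overall is not satisfied (F OR F).

No — not liable.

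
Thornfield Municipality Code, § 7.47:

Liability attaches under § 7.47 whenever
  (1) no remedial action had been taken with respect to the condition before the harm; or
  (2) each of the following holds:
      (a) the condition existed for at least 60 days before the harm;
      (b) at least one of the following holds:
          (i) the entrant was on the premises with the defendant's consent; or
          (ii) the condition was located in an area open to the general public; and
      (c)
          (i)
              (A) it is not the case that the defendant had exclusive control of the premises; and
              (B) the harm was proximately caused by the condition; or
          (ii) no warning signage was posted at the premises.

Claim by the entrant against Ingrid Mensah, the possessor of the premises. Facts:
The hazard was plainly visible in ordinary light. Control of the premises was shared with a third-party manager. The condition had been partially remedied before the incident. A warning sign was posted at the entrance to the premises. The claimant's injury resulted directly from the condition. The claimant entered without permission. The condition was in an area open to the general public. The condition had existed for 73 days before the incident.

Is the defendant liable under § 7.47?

Yes — liable.

(1) no remedial action — not met.
(a) condition ≥60 days old — met.
(i) consent to enter — not met.
(ii) public area — satisfied.
(b): F OR T → true.
(A) not (exclusive control) — met.
(B) proximate cause — holds.
So (i) is satisfied (T AND T).
(ii) no signage posted — fails.
So (c) is satisfied (T OR F).
(2) = T AND T AND T = true.
Overall: F OR T → true.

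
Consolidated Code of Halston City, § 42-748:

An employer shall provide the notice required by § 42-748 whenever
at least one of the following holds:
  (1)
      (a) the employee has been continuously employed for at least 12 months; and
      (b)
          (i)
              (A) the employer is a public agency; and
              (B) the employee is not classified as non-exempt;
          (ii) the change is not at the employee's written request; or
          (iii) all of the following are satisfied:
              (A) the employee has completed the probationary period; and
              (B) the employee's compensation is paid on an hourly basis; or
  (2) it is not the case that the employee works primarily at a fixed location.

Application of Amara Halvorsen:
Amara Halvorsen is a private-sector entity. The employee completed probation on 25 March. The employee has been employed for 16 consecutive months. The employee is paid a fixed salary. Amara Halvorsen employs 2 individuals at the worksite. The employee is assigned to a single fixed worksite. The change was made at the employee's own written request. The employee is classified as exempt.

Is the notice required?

(a) tenure ≥ 12 mo. — satisfied.
(A) public agency — not met.
(B) not (non-exempt) — holds.
(i): F AND T → false.
(ii) not employee-requested — fails.
(A) past probation — satisfied.
(B) hourly-paid — not met.
So (iii) is not satisfied (T AND F).
So (b) is not satisfied (F OR F OR F).
So (1) is not satisfied (T AND F).
(2) not (fixed location) — not satisfied.
Overall = F OR F = false.

No — not required.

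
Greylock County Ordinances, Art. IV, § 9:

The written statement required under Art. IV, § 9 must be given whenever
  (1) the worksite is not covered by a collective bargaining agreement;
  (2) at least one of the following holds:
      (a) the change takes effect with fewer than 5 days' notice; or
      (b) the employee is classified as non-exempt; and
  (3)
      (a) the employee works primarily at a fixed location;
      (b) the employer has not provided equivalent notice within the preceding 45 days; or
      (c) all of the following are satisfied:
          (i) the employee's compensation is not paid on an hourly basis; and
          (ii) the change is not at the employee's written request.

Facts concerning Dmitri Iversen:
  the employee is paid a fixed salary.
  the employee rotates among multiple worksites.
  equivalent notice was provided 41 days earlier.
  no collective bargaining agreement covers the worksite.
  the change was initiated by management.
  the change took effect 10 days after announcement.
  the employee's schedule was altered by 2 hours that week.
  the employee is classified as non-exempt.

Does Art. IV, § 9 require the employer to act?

(1) no CBA — satisfied.
(a) < 5 days' notice — not met.
(b) non-exempt — holds.
So (2) is satisfied (F OR T).
(a) fixed location — fails.
(b) no recent notice — not met.
(i) not (hourly-paid) — satisfied.
(ii) not employee-requested — holds.
(c): T AND T → true.
(3): F OR F OR T → true.
Overall = T AND T AND T = true.

Yes — required.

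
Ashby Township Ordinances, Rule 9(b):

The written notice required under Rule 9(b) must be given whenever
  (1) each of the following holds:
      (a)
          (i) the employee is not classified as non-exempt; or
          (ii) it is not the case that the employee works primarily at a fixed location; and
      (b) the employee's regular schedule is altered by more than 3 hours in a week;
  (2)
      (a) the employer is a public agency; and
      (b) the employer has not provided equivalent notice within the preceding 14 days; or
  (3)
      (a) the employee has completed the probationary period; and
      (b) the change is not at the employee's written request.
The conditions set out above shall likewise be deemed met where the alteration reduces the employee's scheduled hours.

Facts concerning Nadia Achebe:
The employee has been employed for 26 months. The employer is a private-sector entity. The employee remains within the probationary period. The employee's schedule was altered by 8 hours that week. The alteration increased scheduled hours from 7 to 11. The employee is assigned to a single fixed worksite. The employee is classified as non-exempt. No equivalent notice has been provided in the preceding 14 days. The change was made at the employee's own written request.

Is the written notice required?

(i) not (non-exempt) — not satisfied.
(ii) not (fixed location) — not met.
(a) = F OR F = false.
(b) schedule shift > 3h — met.
So (1) is not satisfied (F AND T).
(a) public agency — fails.
(b) no recent notice — satisfied.
(2): F AND T → false.
(a) past probation — fails.
(b) not employee-requested — not met.
(3) = F AND F = false.
So Overall is not satisfied (F OR F OR F).
Exception (hours reduced) — not satisfied.
Result: main false OR exception false → false.

No — not required.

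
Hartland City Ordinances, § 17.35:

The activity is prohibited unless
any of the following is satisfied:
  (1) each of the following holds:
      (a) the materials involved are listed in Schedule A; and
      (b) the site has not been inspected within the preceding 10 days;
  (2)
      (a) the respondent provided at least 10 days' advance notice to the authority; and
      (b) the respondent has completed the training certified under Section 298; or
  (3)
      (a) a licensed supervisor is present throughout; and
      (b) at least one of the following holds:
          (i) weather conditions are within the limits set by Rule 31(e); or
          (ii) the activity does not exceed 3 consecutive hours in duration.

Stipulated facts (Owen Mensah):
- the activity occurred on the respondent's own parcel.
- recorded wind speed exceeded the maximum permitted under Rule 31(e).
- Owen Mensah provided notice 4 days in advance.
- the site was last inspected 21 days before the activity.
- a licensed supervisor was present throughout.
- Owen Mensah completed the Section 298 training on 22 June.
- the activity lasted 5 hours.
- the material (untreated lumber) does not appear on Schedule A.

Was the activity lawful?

(a) Schedule A material — fails.
(b) not (site inspected) — satisfied.
So (1) is not satisfied (F AND T).
(a) ≥10 days' notice — fails.
(b) training certified — met.
(2) = F AND T = false.
(a) supervisor present — met.
(i) weather ok — fails.
(ii) ≤ 3 hrs duration — not satisfied.
(b) = F OR F = false.
So (3) is not satisfied (T AND F).
Overall: F OR F OR F → false.

No — unlawful.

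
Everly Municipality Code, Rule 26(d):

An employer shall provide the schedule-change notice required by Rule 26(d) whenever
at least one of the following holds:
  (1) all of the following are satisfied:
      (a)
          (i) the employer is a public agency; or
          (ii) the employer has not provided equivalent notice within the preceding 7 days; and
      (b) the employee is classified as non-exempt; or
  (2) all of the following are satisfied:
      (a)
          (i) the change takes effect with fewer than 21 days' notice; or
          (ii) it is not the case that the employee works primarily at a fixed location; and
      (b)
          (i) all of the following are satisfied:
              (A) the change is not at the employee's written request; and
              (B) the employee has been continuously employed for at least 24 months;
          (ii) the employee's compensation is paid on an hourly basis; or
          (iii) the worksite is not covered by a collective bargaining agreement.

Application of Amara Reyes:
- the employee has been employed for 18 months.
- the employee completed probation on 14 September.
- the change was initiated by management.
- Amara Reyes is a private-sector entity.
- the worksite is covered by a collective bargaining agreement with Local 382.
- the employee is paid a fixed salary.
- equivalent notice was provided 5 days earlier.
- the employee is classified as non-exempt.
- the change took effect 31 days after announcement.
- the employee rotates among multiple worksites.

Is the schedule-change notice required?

(i) public agency — not satisfied.
(ii) no recent notice — fails.
(a): F OR F → false.
(b) non-exempt — satisfied.
(1): F AND T → false.
(i) < 21 days' notice — not met.
(ii) not (fixed location) — holds.
So (a) is satisfied (F OR T).
(A) not employee-requested — holds.
(B) tenure ≥ 24 mo. — not satisfied.
So (i) is not satisfied (T AND F).
(ii) hourly-paid — not met.
(iii) no CBA — not satisfied.
So (b) is not satisfied (F OR F OR F).
So (2) is not satisfied (T AND F).
Overall = F OR F = false.

No — not required.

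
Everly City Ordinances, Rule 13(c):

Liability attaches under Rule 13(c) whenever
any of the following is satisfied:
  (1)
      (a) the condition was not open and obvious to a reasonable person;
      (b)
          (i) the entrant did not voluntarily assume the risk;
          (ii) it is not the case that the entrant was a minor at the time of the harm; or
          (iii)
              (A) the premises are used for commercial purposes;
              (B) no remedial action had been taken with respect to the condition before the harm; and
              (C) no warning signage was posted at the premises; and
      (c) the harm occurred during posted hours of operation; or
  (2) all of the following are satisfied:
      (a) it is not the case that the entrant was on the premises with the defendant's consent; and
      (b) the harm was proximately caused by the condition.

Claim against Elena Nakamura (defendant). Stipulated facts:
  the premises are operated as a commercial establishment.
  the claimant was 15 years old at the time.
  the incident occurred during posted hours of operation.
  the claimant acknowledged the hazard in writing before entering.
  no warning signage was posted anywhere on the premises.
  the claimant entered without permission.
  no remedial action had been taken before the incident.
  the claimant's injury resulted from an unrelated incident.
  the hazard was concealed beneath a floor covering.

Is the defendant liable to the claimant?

Yes — liable.

(a) not open/obvious — satisfied.
(i) no assumed risk — not met.
(ii) not (entrant a minor) — not satisfied.
(A) commercial use — holds.
(B) no remedial action — holds.
(C) no signage posted — met.
(iii): T AND T AND T → true.
(b): F OR F OR T → true.
(c) during posted hours — met.
So (1) is satisfied (T AND T AND T).
(a) not (consent to enter) — satisfied.
(b) proximate cause — fails.
(2): T AND F → false.
Overall = T OR F = true.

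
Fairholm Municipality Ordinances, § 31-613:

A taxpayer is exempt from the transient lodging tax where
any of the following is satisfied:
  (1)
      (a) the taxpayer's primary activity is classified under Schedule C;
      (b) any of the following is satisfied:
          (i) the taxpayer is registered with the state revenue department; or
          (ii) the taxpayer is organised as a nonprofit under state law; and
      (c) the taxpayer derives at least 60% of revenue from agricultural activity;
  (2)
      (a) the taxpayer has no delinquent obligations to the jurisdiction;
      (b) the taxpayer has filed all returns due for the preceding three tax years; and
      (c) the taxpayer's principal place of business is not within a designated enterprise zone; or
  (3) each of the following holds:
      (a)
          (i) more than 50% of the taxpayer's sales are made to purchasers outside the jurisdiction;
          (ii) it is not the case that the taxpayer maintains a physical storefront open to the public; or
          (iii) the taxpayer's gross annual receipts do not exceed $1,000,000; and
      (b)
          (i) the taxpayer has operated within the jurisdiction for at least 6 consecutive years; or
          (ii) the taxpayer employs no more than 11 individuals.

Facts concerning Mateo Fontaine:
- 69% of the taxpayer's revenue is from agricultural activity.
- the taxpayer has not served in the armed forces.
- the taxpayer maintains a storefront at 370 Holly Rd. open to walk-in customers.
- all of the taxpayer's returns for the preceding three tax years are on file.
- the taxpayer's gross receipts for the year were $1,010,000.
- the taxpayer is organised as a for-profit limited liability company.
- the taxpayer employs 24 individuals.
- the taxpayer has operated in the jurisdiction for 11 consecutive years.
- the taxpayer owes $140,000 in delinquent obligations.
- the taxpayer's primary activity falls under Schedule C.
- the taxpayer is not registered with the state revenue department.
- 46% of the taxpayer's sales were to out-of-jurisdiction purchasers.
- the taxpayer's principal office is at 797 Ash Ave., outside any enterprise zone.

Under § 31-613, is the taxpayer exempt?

(a) Schedule C activity — met.
(i) state-registered — not met.
(ii) nonprofit — not met.
(b): F OR F → false.
(c) ≥60% agricultural — met.
(1): T AND F AND T → false.
(a) no delinquency — not satisfied.
(b) returns current — met.
(c) not (in enterprise zone) — satisfied.
(2): F AND T AND T → false.
(i) >50% out-of-jur. sales — not satisfied.
(ii) not (has storefront) — not met.
(iii) receipts ≤ $1,000,000 — not satisfied.
(a): F OR F OR F → false.
(i) ≥ 6 yrs in jurisdiction — satisfied.
(ii) ≤ 11 employees — not satisfied.
(b) = T OR F = true.
(3) = F AND T = false.
So Overall is not satisfied (F OR F OR F).

No — not exempt.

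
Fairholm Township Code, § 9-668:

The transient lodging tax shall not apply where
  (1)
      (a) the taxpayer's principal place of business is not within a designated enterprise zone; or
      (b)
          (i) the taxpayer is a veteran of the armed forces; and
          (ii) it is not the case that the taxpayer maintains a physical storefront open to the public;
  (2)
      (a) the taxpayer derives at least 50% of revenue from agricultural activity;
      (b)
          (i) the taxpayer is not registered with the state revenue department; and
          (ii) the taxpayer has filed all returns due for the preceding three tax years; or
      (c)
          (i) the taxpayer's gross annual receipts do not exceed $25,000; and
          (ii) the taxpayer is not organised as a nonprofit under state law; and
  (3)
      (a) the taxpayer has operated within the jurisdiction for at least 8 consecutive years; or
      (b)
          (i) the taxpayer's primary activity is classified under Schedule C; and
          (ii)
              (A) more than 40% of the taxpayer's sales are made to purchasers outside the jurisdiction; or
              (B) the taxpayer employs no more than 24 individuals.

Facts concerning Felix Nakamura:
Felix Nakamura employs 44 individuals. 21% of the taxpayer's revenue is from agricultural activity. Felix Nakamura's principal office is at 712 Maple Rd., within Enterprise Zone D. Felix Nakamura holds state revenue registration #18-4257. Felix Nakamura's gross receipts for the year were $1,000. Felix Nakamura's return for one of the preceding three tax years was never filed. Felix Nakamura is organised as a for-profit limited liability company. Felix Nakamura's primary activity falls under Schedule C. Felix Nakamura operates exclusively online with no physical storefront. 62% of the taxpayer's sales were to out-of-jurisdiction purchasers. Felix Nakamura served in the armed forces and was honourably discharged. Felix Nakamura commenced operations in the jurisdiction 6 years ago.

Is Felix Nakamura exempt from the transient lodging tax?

Yes — exempt.

(a) not (in enterprise zone) — not met.
(i) veteran — met.
(ii) not (has storefront) — satisfied.
So (b) is satisfied (T AND T).
(1) = F OR T = true.
(a) ≥50% agricultural — fails.
(i) not (state-registered) — not satisfied.
(ii) returns current — not satisfied.
So (b) is not satisfied (F AND F).
(i) receipts ≤ $25,000 — holds.
(ii) not (nonprofit) — holds.
(c): T AND T → true.
(2): F OR F OR T → true.
(a) ≥ 8 yrs in jurisdiction — not satisfied.
(i) Schedule C activity — satisfied.
(A) >40% out-of-jur. sales — satisfied.
(B) ≤ 24 employees — fails.
(ii) = T OR F = true.
(b) = T AND T = true.
So (3) is satisfied (F OR T).
So Overall is satisfied (T AND T AND T).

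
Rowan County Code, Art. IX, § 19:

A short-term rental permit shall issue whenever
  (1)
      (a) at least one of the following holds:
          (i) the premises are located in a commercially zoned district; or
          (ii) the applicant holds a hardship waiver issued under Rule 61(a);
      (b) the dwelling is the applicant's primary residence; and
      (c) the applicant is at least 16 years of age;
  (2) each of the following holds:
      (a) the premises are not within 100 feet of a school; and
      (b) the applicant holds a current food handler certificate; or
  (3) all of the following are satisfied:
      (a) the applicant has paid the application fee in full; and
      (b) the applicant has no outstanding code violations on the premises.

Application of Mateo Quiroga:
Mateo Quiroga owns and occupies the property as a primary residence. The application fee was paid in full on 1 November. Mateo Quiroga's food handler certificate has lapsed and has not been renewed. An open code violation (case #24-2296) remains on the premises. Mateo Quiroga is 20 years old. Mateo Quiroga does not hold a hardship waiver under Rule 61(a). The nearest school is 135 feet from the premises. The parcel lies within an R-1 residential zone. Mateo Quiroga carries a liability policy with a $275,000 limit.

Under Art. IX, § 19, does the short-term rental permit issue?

No — denied.

(i) commercially zoned — not met.
(ii) hardship waiver — not satisfied.
So (a) is not satisfied (F OR F).
(b) primary residence — satisfied.
(c) age ≥ 16 — holds.
So (1) is not satisfied (F AND T AND T).
(a) ≥100 ft from school — satisfied.
(b) food handler cert. — not satisfied.
So (2) is not satisfied (T AND F).
(a) fee paid — satisfied.
(b) no code violations — not satisfied.
So (3) is not satisfied (T AND F).
Overall = F OR F OR F = false.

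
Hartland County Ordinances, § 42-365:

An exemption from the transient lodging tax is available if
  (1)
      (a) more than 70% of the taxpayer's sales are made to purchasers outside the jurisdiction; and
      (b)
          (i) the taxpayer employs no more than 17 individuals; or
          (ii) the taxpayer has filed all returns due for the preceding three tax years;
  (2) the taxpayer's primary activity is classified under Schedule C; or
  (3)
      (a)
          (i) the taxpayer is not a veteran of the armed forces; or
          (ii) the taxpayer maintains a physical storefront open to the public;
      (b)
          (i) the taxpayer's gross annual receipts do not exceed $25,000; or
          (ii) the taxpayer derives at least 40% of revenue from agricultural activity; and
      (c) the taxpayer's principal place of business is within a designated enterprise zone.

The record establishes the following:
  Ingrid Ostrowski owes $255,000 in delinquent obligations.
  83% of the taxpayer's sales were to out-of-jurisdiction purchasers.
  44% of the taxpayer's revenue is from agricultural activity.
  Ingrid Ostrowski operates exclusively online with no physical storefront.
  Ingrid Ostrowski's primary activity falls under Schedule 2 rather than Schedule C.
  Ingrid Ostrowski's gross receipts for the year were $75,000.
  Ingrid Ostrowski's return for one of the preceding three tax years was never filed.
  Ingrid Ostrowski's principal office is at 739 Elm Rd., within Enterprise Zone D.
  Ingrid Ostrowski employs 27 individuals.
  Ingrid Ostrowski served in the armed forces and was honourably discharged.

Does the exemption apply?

(a) >70% out-of-jur. sales — satisfied.
(i) ≤ 17 employees — not met.
(ii) returns current — not satisfied.
So (b) is not satisfied (F OR F).
(1): T AND F → false.
(2) Schedule C activity — fails.
(i) not (veteran) — fails.
(ii) has storefront — not satisfied.
(a) = F OR F = false.
(i) receipts ≤ $25,000 — fails.
(ii) ≥40% agricultural — satisfied.
(b) = F OR T = true.
(c) in enterprise zone — holds.
(3): F AND T AND T → false.
Overall: F OR F OR F → false.

No — not exempt.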